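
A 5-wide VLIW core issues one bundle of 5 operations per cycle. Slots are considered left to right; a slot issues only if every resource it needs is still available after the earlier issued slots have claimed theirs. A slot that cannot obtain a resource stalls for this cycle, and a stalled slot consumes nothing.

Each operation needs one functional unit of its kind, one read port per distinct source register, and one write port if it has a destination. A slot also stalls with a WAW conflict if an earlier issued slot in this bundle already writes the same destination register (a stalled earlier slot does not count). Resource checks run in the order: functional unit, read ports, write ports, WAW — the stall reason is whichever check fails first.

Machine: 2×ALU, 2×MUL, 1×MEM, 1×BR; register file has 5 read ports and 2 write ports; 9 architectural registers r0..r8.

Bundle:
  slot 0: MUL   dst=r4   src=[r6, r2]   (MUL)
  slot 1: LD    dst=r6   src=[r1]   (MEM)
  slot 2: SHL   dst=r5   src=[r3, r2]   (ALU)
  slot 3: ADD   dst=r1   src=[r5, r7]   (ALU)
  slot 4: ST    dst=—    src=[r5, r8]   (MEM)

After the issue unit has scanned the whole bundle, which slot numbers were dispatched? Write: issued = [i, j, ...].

slot 0 (MUL): ISSUE — free A2,Mu1,Ld1,B1 rp3 wp1
slot 1 (MEM): ISSUE — free A2,Mu1,Ld0,B1 rp2 wp0
slot 2 (ALU): stall WR_PORT — free A2,Mu1,Ld0,B1 rp2 wp0
slot 3 (ALU): stall WR_PORT — free A2,Mu1,Ld0,B1 rp2 wp0
slot 4 (MEM): stall FU — free A2,Mu1,Ld0,B1 rp2 wp0

issued = [0, 1]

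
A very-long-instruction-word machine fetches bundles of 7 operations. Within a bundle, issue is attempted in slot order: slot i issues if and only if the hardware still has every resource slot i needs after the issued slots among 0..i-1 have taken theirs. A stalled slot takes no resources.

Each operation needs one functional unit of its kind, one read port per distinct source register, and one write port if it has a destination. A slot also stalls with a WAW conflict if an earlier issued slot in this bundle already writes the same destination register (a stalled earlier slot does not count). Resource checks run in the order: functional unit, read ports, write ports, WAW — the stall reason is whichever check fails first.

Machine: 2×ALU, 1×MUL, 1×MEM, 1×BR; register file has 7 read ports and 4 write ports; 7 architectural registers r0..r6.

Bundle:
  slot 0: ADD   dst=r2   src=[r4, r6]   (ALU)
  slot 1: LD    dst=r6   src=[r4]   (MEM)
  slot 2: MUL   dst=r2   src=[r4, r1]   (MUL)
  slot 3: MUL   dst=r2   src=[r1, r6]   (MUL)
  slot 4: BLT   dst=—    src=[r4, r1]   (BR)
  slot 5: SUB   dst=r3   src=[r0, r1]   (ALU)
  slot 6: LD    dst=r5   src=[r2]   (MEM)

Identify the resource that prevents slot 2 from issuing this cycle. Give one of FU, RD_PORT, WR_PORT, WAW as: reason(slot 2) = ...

(0) want 1×ALU +2rd +1wr — yes → AL1|MU1|ME1|BR1|rd5|wr3
(1) want 1×MEM +1rd +1wr — yes → AL1|MU1|ME0|BR1|rd4|wr2
(2) want 1×MUL +2rd +1wr — WAW → AL1|MU1|ME0|BR1|rd4|wr2
(3) want 1×MUL +2rd +1wr — WAW → AL1|MU1|ME0|BR1|rd4|wr2
(4) want 1×BR +2rd +0wr — yes → AL1|MU1|ME0|BR0|rd2|wr2
(5) want 1×ALU +2rd +1wr — yes → AL0|MU1|ME0|BR0|rd0|wr1
(6) want 1×MEM +1rd +1wr — FU → AL0|MU1|ME0|BR0|rd0|wr1

reason(slot 2) = WAW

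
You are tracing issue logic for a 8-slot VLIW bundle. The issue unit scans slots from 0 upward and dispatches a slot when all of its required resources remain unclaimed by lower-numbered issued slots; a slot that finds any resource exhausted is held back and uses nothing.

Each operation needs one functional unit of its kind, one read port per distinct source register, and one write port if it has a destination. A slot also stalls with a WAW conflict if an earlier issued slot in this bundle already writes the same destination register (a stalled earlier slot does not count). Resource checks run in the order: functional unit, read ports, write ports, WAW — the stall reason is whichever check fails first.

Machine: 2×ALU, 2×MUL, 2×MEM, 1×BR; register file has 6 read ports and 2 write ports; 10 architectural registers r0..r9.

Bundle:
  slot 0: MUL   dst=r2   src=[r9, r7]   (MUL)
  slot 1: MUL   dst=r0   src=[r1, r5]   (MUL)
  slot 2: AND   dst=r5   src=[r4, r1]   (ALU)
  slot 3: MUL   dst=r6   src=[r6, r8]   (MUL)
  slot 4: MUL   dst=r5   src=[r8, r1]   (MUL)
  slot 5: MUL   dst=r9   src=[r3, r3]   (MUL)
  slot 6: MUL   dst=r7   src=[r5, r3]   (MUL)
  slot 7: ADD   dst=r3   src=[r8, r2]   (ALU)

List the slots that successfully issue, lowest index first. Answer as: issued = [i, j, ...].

[0] MUL needs rd=2 wr=1: ok; after: ALU=2 MUL=1 MEM=2 BR=1, R=4, W=1
[1] MUL needs rd=2 wr=1: ok; after: ALU=2 MUL=0 MEM=2 BR=1, R=2, W=0
[2] ALU needs rd=2 wr=1: WR_PORT; after: ALU=2 MUL=0 MEM=2 BR=1, R=2, W=0
[3] MUL needs rd=2 wr=1: FU; after: ALU=2 MUL=0 MEM=2 BR=1, R=2, W=0
[4] MUL needs rd=2 wr=1: FU; after: ALU=2 MUL=0 MEM=2 BR=1, R=2, W=0
[5] MUL needs rd=1 wr=1: FU; after: ALU=2 MUL=0 MEM=2 BR=1, R=2, W=0
[6] MUL needs rd=2 wr=1: FU; after: ALU=2 MUL=0 MEM=2 BR=1, R=2, W=0
[7] ALU needs rd=2 wr=1: WR_PORT; after: ALU=2 MUL=0 MEM=2 BR=1, R=2, W=0

issued = [0, 1]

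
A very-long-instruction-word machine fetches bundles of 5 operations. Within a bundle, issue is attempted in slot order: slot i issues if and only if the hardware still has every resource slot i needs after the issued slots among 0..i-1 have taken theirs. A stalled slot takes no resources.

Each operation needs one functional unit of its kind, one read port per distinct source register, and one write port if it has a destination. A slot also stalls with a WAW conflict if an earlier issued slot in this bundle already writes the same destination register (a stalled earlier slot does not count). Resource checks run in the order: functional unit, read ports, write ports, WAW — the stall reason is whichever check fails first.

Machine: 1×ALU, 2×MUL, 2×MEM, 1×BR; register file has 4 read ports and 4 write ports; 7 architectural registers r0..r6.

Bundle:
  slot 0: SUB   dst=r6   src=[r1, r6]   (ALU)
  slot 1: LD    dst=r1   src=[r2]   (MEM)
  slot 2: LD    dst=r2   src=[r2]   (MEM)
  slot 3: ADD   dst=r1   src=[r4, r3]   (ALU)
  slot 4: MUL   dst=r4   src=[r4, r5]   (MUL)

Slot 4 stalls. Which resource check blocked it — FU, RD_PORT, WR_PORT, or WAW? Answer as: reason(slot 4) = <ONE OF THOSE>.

reason(slot 4) = RD_PORT

#0 ALU src=r1,r6 dispatched  <A:0 Mu:2 Ld:2 B:1 rd:2 wr:3>
#1 MEM src=r2 dispatched  <A:0 Mu:2 Ld:1 B:1 rd:1 wr:2>
#2 MEM src=r2 dispatched  <A:0 Mu:2 Ld:0 B:1 rd:0 wr:1>
#3 ALU src=r4,r3 held:FU  <A:0 Mu:2 Ld:0 B:1 rd:0 wr:1>
#4 MUL src=r4,r5 held:RD_PORT  <A:0 Mu:2 Ld:0 B:1 rd:0 wr:1>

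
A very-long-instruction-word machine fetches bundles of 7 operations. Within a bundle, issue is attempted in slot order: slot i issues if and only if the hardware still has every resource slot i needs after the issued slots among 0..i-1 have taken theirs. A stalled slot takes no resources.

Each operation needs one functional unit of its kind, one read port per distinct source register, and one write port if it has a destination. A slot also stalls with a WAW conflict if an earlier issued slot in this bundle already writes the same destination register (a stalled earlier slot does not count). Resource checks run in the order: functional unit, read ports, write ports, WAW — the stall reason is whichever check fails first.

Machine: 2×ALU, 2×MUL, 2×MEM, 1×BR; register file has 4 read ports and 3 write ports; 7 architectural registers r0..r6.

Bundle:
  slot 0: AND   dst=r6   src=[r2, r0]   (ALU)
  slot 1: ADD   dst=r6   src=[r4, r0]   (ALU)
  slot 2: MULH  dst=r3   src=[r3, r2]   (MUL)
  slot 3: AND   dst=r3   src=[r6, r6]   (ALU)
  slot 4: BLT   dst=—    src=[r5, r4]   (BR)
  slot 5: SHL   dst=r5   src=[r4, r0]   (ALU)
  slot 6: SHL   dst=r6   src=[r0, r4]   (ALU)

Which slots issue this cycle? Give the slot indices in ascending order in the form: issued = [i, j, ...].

(0) want 1×ALU +2rd +1wr — yes → AL1|MU2|ME2|BR1|rd2|wr2
(1) want 1×ALU +2rd +1wr — WAW → AL1|MU2|ME2|BR1|rd2|wr2
(2) want 1×MUL +2rd +1wr — yes → AL1|MU1|ME2|BR1|rd0|wr1
(3) want 1×ALU +1rd +1wr — RD_PORT → AL1|MU1|ME2|BR1|rd0|wr1
(4) want 1×BR +2rd +0wr — RD_PORT → AL1|MU1|ME2|BR1|rd0|wr1
(5) want 1×ALU +2rd +1wr — RD_PORT → AL1|MU1|ME2|BR1|rd0|wr1
(6) want 1×ALU +2rd +1wr — RD_PORT → AL1|MU1|ME2|BR1|rd0|wr1

issued = [0, 2]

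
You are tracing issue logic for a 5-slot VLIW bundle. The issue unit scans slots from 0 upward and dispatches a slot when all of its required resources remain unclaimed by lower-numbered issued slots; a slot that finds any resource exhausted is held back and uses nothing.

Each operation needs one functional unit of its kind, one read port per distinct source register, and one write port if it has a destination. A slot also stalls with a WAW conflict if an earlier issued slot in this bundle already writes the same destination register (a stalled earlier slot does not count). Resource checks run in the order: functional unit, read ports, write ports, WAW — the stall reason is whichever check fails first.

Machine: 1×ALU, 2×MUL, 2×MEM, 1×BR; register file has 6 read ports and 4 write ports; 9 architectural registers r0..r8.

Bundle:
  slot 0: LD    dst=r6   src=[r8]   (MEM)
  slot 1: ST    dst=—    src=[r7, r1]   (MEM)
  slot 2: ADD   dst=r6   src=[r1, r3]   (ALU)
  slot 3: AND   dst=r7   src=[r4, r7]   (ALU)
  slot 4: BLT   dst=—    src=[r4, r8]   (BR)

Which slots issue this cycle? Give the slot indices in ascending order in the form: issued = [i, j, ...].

#0 MEM src=r8 dispatched  <A:1 Mu:2 Ld:1 B:1 rd:5 wr:3>
#1 MEM src=r7,r1 dispatched  <A:1 Mu:2 Ld:0 B:1 rd:3 wr:3>
#2 ALU src=r1,r3 held:WAW  <A:1 Mu:2 Ld:0 B:1 rd:3 wr:3>
#3 ALU src=r4,r7 dispatched  <A:0 Mu:2 Ld:0 B:1 rd:1 wr:2>
#4 BR src=r4,r8 held:RD_PORT  <A:0 Mu:2 Ld:0 B:1 rd:1 wr:2>

issued = [0, 1, 3]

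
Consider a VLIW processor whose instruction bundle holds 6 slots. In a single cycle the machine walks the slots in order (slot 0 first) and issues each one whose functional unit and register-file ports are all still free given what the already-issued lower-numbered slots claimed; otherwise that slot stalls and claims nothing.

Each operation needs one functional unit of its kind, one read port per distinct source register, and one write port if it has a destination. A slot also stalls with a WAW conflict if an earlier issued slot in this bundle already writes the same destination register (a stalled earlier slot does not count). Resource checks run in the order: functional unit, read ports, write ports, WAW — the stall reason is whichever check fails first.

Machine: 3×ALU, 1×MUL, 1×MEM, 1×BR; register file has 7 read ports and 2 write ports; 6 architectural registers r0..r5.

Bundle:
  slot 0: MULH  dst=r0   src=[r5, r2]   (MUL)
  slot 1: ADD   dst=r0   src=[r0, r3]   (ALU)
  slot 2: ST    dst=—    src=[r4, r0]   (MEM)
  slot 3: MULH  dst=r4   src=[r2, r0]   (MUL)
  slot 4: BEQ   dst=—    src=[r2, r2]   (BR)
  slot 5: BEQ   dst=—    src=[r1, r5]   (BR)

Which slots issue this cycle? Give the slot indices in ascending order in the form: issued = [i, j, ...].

issued = [0, 2, 4]

slot 0 (MUL): ISSUE — free A3,Mu0,Ld1,B1 rp5 wp1
slot 1 (ALU): stall WAW — free A3,Mu0,Ld1,B1 rp5 wp1
slot 2 (MEM): ISSUE — free A3,Mu0,Ld0,B1 rp3 wp1
slot 3 (MUL): stall FU — free A3,Mu0,Ld0,B1 rp3 wp1
slot 4 (BR): ISSUE — free A3,Mu0,Ld0,B0 rp2 wp1
slot 5 (BR): stall FU — free A3,Mu0,Ld0,B0 rp2 wp1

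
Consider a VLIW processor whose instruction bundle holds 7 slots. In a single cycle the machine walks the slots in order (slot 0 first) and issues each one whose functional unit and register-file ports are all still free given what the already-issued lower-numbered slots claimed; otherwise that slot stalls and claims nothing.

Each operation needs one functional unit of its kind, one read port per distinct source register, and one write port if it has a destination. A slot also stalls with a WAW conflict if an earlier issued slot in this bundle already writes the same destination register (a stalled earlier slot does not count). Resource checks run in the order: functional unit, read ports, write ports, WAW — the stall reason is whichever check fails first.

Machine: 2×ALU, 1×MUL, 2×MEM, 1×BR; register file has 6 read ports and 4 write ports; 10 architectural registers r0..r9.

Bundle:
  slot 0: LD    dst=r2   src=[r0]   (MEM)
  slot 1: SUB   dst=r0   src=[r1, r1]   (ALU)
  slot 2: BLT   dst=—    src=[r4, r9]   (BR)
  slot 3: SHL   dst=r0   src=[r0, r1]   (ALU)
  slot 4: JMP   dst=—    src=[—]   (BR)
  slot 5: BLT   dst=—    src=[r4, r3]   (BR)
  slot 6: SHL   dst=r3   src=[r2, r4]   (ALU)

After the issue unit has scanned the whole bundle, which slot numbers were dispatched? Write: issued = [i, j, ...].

  0. MEM→r2 ⇒ go  {2A/1Mu/1Ld/1B | 5r 3w}
  1. ALU→r0 ⇒ go  {1A/1Mu/1Ld/1B | 4r 2w}
  2. BR ⇒ go  {1A/1Mu/1Ld/0B | 2r 2w}
  3. ALU→r0 ⇒ no(WAW)  {1A/1Mu/1Ld/0B | 2r 2w}
  4. BR ⇒ no(FU)  {1A/1Mu/1Ld/0B | 2r 2w}
  5. BR ⇒ no(FU)  {1A/1Mu/1Ld/0B | 2r 2w}
  6. ALU→r3 ⇒ go  {0A/1Mu/1Ld/0B | 0r 1w}

issued = [0, 1, 2, 6]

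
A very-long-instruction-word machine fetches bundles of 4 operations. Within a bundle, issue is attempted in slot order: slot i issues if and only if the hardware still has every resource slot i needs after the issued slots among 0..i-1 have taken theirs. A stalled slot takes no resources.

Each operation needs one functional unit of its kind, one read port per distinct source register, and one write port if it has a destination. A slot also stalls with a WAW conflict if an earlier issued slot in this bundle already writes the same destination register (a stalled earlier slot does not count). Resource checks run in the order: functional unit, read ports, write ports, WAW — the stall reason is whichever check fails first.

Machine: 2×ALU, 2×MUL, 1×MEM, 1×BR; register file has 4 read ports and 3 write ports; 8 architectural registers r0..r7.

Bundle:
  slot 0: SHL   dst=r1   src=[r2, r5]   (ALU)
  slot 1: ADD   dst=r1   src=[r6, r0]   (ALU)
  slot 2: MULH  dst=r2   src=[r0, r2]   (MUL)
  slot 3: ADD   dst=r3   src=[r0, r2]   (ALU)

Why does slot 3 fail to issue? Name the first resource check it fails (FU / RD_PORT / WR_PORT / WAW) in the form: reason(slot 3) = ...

reason(slot 3) = RD_PORT

#0 ALU src=r2,r5 dispatched  <A:1 Mu:2 Ld:1 B:1 rd:2 wr:2>
#1 ALU src=r6,r0 held:WAW  <A:1 Mu:2 Ld:1 B:1 rd:2 wr:2>
#2 MUL src=r0,r2 dispatched  <A:1 Mu:1 Ld:1 B:1 rd:0 wr:1>
#3 ALU src=r0,r2 held:RD_PORT  <A:1 Mu:1 Ld:1 B:1 rd:0 wr:1>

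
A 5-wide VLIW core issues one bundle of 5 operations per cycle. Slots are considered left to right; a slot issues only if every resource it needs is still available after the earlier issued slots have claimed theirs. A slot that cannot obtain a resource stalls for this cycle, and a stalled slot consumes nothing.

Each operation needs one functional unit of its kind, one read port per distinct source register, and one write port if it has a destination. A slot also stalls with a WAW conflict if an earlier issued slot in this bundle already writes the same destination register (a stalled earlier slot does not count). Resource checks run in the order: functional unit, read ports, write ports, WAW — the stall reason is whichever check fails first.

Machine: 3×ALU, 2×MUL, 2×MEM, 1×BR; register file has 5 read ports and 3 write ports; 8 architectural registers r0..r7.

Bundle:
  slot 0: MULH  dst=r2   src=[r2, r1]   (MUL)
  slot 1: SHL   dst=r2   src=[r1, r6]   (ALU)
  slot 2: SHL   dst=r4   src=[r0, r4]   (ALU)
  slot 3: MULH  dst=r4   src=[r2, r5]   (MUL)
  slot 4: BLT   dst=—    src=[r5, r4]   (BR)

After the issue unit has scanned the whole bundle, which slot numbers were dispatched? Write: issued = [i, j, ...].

slot 0 (MUL): ISSUE — free A3,Mu1,Ld2,B1 rp3 wp2
slot 1 (ALU): stall WAW — free A3,Mu1,Ld2,B1 rp3 wp2
slot 2 (ALU): ISSUE — free A2,Mu1,Ld2,B1 rp1 wp1
slot 3 (MUL): stall RD_PORT — free A2,Mu1,Ld2,B1 rp1 wp1
slot 4 (BR): stall RD_PORT — free A2,Mu1,Ld2,B1 rp1 wp1

issued = [0, 2]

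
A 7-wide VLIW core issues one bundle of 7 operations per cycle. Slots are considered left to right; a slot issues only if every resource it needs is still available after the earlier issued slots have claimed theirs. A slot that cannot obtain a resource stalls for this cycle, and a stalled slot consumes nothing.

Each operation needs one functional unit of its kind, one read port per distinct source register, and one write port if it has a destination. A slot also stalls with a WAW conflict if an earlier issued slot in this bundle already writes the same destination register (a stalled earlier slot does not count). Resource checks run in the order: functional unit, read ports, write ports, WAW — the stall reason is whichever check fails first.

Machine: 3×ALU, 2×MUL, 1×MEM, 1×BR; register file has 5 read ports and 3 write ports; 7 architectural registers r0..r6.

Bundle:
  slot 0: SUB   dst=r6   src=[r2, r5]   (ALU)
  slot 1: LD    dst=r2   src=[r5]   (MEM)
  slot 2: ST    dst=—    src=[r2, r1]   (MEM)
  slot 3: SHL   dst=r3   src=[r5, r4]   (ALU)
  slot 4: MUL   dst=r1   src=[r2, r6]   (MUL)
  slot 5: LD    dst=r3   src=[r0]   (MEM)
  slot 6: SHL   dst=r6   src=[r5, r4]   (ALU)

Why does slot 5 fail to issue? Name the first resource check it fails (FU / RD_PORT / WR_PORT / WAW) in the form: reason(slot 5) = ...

(0) want 1×ALU +2rd +1wr — yes → AL2|MU2|ME1|BR1|rd3|wr2
(1) want 1×MEM +1rd +1wr — yes → AL2|MU2|ME0|BR1|rd2|wr1
(2) want 1×MEM +2rd +0wr — FU → AL2|MU2|ME0|BR1|rd2|wr1
(3) want 1×ALU +2rd +1wr — yes → AL1|MU2|ME0|BR1|rd0|wr0
(4) want 1×MUL +2rd +1wr — RD_PORT → AL1|MU2|ME0|BR1|rd0|wr0
(5) want 1×MEM +1rd +1wr — FU → AL1|MU2|ME0|BR1|rd0|wr0
(6) want 1×ALU +2rd +1wr — RD_PORT → AL1|MU2|ME0|BR1|rd0|wr0

reason(slot 5) = FU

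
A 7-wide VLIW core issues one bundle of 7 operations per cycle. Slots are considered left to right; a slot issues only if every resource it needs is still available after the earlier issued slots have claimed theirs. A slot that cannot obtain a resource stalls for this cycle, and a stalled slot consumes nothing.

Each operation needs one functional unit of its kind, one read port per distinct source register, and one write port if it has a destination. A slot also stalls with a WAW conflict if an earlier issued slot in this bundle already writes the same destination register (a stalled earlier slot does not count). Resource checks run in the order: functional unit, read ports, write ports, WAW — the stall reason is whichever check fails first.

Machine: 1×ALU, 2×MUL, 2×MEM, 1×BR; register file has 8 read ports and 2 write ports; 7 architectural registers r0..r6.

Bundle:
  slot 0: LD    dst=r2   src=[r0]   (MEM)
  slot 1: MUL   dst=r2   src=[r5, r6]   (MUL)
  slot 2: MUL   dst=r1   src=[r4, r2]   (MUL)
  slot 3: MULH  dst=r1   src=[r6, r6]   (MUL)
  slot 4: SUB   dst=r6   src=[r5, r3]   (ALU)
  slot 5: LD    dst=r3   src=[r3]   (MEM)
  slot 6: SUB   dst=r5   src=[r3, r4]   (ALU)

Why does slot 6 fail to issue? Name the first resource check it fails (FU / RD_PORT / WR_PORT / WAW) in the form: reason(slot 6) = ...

reason(slot 6) = WR_PORT

slot 0 (MEM): ISSUE — free A1,Mu2,Ld1,B1 rp7 wp1
slot 1 (MUL): stall WAW — free A1,Mu2,Ld1,B1 rp7 wp1
slot 2 (MUL): ISSUE — free A1,Mu1,Ld1,B1 rp5 wp0
slot 3 (MUL): stall WR_PORT — free A1,Mu1,Ld1,B1 rp5 wp0
slot 4 (ALU): stall WR_PORT — free A1,Mu1,Ld1,B1 rp5 wp0
slot 5 (MEM): stall WR_PORT — free A1,Mu1,Ld1,B1 rp5 wp0
slot 6 (ALU): stall WR_PORT — free A1,Mu1,Ld1,B1 rp5 wp0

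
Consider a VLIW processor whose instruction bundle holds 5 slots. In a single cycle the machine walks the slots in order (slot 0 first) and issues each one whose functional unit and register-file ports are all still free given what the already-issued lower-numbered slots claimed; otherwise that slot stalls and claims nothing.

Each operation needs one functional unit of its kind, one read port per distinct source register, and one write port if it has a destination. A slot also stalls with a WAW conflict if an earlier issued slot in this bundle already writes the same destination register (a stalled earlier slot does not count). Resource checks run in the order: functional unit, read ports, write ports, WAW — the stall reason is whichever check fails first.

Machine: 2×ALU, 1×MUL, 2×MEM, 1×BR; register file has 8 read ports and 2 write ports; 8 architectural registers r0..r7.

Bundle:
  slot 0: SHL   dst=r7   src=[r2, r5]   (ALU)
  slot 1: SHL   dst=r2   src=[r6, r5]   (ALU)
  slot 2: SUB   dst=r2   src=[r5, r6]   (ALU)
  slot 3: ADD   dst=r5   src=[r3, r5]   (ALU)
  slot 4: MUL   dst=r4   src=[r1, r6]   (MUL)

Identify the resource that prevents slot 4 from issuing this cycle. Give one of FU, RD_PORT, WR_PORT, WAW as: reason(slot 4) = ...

reason(slot 4) = WR_PORT

  0. ALU→r7 ⇒ go  {1A/1Mu/2Ld/1B | 6r 1w}
  1. ALU→r2 ⇒ go  {0A/1Mu/2Ld/1B | 4r 0w}
  2. ALU→r2 ⇒ no(FU)  {0A/1Mu/2Ld/1B | 4r 0w}
  3. ALU→r5 ⇒ no(FU)  {0A/1Mu/2Ld/1B | 4r 0w}
  4. MUL→r4 ⇒ no(WR_PORT)  {0A/1Mu/2Ld/1B | 4r 0w}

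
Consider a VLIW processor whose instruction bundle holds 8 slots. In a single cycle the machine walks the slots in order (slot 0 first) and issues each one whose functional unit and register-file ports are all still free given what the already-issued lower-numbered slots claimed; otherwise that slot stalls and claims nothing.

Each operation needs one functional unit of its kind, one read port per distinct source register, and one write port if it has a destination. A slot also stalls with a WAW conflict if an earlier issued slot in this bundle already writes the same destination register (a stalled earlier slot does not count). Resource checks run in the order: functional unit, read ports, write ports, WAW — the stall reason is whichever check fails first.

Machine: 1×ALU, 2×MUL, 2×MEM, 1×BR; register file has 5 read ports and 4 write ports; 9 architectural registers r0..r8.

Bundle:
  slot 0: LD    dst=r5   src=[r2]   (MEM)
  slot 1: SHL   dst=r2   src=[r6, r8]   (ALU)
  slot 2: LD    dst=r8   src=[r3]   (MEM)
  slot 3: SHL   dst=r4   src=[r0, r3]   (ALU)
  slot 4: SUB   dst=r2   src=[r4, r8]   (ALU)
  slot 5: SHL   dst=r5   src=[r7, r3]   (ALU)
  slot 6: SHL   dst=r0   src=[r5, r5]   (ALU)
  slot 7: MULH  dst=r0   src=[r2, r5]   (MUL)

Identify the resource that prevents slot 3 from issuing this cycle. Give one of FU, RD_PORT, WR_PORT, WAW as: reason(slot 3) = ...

reason(slot 3) = FU

(0) want 1×MEM +1rd +1wr — yes → AL1|MU2|ME1|BR1|rd4|wr3
(1) want 1×ALU +2rd +1wr — yes → AL0|MU2|ME1|BR1|rd2|wr2
(2) want 1×MEM +1rd +1wr — yes → AL0|MU2|ME0|BR1|rd1|wr1
(3) want 1×ALU +2rd +1wr — FU → AL0|MU2|ME0|BR1|rd1|wr1
(4) want 1×ALU +2rd +1wr — FU → AL0|MU2|ME0|BR1|rd1|wr1
(5) want 1×ALU +2rd +1wr — FU → AL0|MU2|ME0|BR1|rd1|wr1
(6) want 1×ALU +1rd +1wr — FU → AL0|MU2|ME0|BR1|rd1|wr1
(7) want 1×MUL +2rd +1wr — RD_PORT → AL0|MU2|ME0|BR1|rd1|wr1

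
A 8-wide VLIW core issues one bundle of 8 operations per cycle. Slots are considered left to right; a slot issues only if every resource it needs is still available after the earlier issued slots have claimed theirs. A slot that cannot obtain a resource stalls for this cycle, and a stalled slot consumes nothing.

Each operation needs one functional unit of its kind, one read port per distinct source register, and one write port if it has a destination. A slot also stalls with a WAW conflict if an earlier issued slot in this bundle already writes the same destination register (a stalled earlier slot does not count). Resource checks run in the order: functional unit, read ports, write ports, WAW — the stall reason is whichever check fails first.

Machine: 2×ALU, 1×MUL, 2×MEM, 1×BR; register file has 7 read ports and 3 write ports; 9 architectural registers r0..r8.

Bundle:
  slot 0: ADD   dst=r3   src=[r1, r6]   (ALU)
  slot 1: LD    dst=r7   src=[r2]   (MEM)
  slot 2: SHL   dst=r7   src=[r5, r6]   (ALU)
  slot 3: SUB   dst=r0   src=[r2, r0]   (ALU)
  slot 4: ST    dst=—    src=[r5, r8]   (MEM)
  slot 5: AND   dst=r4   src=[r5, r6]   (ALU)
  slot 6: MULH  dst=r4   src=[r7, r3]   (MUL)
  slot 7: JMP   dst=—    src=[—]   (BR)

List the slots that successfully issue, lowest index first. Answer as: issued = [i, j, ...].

issued = [0, 1, 3, 4, 7]

(0) want 1×ALU +2rd +1wr — yes → AL1|MU1|ME2|BR1|rd5|wr2
(1) want 1×MEM +1rd +1wr — yes → AL1|MU1|ME1|BR1|rd4|wr1
(2) want 1×ALU +2rd +1wr — WAW → AL1|MU1|ME1|BR1|rd4|wr1
(3) want 1×ALU +2rd +1wr — yes → AL0|MU1|ME1|BR1|rd2|wr0
(4) want 1×MEM +2rd +0wr — yes → AL0|MU1|ME0|BR1|rd0|wr0
(5) want 1×ALU +2rd +1wr — FU → AL0|MU1|ME0|BR1|rd0|wr0
(6) want 1×MUL +2rd +1wr — RD_PORT → AL0|MU1|ME0|BR1|rd0|wr0
(7) want 1×BR +0rd +0wr — yes → AL0|MU1|ME0|BR0|rd0|wr0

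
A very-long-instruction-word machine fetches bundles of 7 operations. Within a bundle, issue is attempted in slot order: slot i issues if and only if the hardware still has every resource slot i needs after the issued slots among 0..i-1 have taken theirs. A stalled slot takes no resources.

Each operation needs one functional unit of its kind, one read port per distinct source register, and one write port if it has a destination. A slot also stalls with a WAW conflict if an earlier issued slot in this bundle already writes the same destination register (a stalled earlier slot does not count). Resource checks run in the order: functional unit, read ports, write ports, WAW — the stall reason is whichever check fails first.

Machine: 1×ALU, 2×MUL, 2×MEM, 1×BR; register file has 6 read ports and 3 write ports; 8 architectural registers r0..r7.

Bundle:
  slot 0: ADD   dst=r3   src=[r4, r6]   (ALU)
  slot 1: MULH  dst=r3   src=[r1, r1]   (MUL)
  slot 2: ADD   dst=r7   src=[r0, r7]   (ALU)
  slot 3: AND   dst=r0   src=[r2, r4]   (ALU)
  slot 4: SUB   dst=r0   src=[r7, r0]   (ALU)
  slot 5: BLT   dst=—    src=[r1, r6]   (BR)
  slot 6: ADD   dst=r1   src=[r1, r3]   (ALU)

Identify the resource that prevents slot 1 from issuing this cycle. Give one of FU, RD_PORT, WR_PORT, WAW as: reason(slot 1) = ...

reason(slot 1) = WAW

  0. ALU→r3 ⇒ go  {0A/2Mu/2Ld/1B | 4r 2w}
  1. MUL→r3 ⇒ no(WAW)  {0A/2Mu/2Ld/1B | 4r 2w}
  2. ALU→r7 ⇒ no(FU)  {0A/2Mu/2Ld/1B | 4r 2w}
  3. ALU→r0 ⇒ no(FU)  {0A/2Mu/2Ld/1B | 4r 2w}
  4. ALU→r0 ⇒ no(FU)  {0A/2Mu/2Ld/1B | 4r 2w}
  5. BR ⇒ go  {0A/2Mu/2Ld/0B | 2r 2w}
  6. ALU→r1 ⇒ no(FU)  {0A/2Mu/2Ld/0B | 2r 2w}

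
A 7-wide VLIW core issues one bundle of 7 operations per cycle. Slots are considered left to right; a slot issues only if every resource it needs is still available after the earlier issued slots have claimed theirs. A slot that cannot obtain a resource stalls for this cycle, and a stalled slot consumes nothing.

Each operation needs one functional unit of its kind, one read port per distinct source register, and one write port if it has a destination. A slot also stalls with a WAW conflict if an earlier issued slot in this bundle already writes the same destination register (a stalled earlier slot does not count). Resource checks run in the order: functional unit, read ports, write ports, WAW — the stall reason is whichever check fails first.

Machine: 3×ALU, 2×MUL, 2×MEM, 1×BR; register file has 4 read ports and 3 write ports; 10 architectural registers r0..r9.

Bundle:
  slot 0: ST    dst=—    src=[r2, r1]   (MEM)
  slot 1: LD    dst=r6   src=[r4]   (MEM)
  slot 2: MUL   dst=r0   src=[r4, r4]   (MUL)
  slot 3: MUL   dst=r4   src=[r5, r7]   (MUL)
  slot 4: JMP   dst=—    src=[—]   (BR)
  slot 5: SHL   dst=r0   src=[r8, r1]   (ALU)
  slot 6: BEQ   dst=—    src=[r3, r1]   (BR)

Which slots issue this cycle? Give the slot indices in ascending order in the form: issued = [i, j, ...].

slot 0 (MEM): ISSUE — free A3,Mu2,Ld1,B1 rp2 wp3
slot 1 (MEM): ISSUE — free A3,Mu2,Ld0,B1 rp1 wp2
slot 2 (MUL): ISSUE — free A3,Mu1,Ld0,B1 rp0 wp1
slot 3 (MUL): stall RD_PORT — free A3,Mu1,Ld0,B1 rp0 wp1
slot 4 (BR): ISSUE — free A3,Mu1,Ld0,B0 rp0 wp1
slot 5 (ALU): stall RD_PORT — free A3,Mu1,Ld0,B0 rp0 wp1
slot 6 (BR): stall FU — free A3,Mu1,Ld0,B0 rp0 wp1

issued = [0, 1, 2, 4]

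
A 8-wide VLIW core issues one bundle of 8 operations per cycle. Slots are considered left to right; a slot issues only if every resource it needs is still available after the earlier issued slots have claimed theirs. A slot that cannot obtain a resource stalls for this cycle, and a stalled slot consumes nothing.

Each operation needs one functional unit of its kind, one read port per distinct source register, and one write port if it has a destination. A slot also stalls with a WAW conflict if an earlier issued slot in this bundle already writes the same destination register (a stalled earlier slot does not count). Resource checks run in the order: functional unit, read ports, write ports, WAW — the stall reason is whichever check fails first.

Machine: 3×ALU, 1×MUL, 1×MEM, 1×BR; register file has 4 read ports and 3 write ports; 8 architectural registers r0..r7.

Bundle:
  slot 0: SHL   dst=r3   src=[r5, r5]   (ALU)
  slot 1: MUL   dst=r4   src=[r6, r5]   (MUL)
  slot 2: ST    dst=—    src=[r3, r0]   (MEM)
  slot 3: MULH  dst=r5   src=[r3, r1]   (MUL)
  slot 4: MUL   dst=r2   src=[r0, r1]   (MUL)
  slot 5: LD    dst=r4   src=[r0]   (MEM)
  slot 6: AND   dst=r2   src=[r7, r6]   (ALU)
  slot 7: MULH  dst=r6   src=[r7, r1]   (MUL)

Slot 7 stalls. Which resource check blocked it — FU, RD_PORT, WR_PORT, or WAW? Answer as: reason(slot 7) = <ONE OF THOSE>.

slot 0 (ALU): ISSUE — free A2,Mu1,Ld1,B1 rp3 wp2
slot 1 (MUL): ISSUE — free A2,Mu0,Ld1,B1 rp1 wp1
slot 2 (MEM): stall RD_PORT — free A2,Mu0,Ld1,B1 rp1 wp1
slot 3 (MUL): stall FU — free A2,Mu0,Ld1,B1 rp1 wp1
slot 4 (MUL): stall FU — free A2,Mu0,Ld1,B1 rp1 wp1
slot 5 (MEM): stall WAW — free A2,Mu0,Ld1,B1 rp1 wp1
slot 6 (ALU): stall RD_PORT — free A2,Mu0,Ld1,B1 rp1 wp1
slot 7 (MUL): stall FU — free A2,Mu0,Ld1,B1 rp1 wp1

reason(slot 7) = FU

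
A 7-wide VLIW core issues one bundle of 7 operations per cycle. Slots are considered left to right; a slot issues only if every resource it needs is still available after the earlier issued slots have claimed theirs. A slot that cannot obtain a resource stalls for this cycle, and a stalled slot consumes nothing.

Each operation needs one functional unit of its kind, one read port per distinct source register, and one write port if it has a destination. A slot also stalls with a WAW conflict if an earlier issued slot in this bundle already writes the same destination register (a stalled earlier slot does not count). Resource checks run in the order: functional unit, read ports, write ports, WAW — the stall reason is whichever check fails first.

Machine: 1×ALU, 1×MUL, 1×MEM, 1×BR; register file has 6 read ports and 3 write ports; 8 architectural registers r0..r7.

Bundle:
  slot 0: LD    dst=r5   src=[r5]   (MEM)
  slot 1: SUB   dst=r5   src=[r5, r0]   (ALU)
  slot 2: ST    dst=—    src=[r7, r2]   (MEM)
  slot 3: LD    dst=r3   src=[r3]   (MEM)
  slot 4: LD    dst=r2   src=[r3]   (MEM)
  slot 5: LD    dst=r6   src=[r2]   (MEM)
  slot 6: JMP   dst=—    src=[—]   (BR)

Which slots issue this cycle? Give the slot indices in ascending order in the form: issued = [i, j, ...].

issued = [0, 6]

(0) want 1×MEM +1rd +1wr — yes → AL1|MU1|ME0|BR1|rd5|wr2
(1) want 1×ALU +2rd +1wr — WAW → AL1|MU1|ME0|BR1|rd5|wr2
(2) want 1×MEM +2rd +0wr — FU → AL1|MU1|ME0|BR1|rd5|wr2
(3) want 1×MEM +1rd +1wr — FU → AL1|MU1|ME0|BR1|rd5|wr2
(4) want 1×MEM +1rd +1wr — FU → AL1|MU1|ME0|BR1|rd5|wr2
(5) want 1×MEM +1rd +1wr — FU → AL1|MU1|ME0|BR1|rd5|wr2
(6) want 1×BR +0rd +0wr — yes → AL1|MU1|ME0|BR0|rd5|wr2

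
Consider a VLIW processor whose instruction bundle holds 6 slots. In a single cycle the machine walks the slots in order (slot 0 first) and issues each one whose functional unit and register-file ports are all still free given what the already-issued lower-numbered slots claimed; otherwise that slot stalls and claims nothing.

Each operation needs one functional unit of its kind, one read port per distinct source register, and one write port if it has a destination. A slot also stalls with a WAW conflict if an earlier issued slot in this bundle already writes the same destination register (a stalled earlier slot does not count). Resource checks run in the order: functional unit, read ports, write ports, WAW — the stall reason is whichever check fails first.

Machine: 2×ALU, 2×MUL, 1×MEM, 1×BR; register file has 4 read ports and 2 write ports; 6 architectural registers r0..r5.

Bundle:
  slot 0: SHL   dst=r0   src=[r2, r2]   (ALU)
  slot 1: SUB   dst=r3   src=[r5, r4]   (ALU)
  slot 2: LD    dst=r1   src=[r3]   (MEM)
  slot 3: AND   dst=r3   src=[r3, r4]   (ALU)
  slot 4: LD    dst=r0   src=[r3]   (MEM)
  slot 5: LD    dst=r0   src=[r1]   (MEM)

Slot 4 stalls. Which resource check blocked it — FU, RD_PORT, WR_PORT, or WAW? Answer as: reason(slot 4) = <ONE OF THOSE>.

reason(slot 4) = WR_PORT

[0] ALU needs rd=1 wr=1: ok; after: ALU=1 MUL=2 MEM=1 BR=1, R=3, W=1
[1] ALU needs rd=2 wr=1: ok; after: ALU=0 MUL=2 MEM=1 BR=1, R=1, W=0
[2] MEM needs rd=1 wr=1: WR_PORT; after: ALU=0 MUL=2 MEM=1 BR=1, R=1, W=0
[3] ALU needs rd=2 wr=1: FU; after: ALU=0 MUL=2 MEM=1 BR=1, R=1, W=0
[4] MEM needs rd=1 wr=1: WR_PORT; after: ALU=0 MUL=2 MEM=1 BR=1, R=1, W=0
[5] MEM needs rd=1 wr=1: WR_PORT; after: ALU=0 MUL=2 MEM=1 BR=1, R=1, W=0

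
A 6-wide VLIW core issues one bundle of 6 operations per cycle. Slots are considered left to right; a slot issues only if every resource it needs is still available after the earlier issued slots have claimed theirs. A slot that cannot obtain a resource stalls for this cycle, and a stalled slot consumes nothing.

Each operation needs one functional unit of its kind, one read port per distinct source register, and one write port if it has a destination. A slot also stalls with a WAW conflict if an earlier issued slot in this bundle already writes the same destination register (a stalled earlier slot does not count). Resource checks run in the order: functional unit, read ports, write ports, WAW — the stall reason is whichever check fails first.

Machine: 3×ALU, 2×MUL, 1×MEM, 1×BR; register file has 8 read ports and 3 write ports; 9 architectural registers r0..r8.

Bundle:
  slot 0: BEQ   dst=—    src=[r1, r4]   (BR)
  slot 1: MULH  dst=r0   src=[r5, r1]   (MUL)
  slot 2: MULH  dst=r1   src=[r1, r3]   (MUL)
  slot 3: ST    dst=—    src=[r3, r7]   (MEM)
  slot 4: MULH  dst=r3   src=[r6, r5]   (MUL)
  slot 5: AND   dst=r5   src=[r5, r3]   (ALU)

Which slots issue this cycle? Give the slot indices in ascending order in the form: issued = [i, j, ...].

issued = [0, 1, 2, 3]

(0) want 1×BR +2rd +0wr — yes → AL3|MU2|ME1|BR0|rd6|wr3
(1) want 1×MUL +2rd +1wr — yes → AL3|MU1|ME1|BR0|rd4|wr2
(2) want 1×MUL +2rd +1wr — yes → AL3|MU0|ME1|BR0|rd2|wr1
(3) want 1×MEM +2rd +0wr — yes → AL3|MU0|ME0|BR0|rd0|wr1
(4) want 1×MUL +2rd +1wr — FU → AL3|MU0|ME0|BR0|rd0|wr1
(5) want 1×ALU +2rd +1wr — RD_PORT → AL3|MU0|ME0|BR0|rd0|wr1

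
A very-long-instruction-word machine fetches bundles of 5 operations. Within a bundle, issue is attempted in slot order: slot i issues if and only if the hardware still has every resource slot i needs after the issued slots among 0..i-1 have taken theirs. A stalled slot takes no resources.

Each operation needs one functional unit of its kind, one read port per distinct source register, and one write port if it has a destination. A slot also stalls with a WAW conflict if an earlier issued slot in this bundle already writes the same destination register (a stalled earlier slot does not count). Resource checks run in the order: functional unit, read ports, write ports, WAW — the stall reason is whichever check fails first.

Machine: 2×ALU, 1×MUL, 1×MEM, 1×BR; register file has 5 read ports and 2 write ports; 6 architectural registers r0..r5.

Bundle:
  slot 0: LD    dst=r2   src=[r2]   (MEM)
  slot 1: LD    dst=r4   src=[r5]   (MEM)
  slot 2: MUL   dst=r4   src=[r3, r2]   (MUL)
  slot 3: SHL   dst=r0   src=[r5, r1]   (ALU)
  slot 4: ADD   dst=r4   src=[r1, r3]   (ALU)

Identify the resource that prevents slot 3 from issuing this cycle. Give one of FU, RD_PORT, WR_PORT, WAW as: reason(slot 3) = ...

[0] MEM needs rd=1 wr=1: ok; after: ALU=2 MUL=1 MEM=0 BR=1, R=4, W=1
[1] MEM needs rd=1 wr=1: FU; after: ALU=2 MUL=1 MEM=0 BR=1, R=4, W=1
[2] MUL needs rd=2 wr=1: ok; after: ALU=2 MUL=0 MEM=0 BR=1, R=2, W=0
[3] ALU needs rd=2 wr=1: WR_PORT; after: ALU=2 MUL=0 MEM=0 BR=1, R=2, W=0
[4] ALU needs rd=2 wr=1: WR_PORT; after: ALU=2 MUL=0 MEM=0 BR=1, R=2, W=0

reason(slot 3) = WR_PORT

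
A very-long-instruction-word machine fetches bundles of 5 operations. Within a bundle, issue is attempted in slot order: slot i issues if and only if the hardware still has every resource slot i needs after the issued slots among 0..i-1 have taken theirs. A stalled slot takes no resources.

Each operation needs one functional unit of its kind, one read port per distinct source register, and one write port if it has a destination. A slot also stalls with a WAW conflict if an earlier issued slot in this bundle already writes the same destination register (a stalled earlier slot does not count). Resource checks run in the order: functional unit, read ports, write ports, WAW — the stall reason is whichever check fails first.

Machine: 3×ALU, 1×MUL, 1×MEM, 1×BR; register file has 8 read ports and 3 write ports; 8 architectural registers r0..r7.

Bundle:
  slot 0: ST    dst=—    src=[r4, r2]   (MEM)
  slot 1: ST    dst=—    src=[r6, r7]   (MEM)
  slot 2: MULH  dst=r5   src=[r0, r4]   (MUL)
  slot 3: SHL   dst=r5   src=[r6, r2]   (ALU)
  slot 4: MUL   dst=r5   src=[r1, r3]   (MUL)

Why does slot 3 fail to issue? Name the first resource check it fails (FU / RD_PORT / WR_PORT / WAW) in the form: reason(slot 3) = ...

reason(slot 3) = WAW

#0 MEM src=r4,r2 dispatched  <A:3 Mu:1 Ld:0 B:1 rd:6 wr:3>
#1 MEM src=r6,r7 held:FU  <A:3 Mu:1 Ld:0 B:1 rd:6 wr:3>
#2 MUL src=r0,r4 dispatched  <A:3 Mu:0 Ld:0 B:1 rd:4 wr:2>
#3 ALU src=r6,r2 held:WAW  <A:3 Mu:0 Ld:0 B:1 rd:4 wr:2>
#4 MUL src=r1,r3 held:FU  <A:3 Mu:0 Ld:0 B:1 rd:4 wr:2>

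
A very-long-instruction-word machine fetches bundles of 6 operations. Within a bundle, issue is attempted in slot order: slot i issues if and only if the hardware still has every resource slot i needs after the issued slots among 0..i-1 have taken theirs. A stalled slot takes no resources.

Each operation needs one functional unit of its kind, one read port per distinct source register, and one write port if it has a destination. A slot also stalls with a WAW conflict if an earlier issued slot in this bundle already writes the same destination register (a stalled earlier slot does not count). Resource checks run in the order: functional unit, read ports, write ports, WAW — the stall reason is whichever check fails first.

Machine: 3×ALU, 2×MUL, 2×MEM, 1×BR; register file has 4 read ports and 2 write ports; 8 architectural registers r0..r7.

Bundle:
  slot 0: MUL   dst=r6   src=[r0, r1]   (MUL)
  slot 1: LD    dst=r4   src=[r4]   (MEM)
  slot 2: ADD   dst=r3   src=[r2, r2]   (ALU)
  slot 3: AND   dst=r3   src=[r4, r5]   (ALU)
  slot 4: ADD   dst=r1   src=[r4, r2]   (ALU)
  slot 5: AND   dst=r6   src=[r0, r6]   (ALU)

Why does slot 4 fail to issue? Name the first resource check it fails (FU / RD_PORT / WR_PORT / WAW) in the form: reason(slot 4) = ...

  0. MUL→r6 ⇒ go  {3A/1Mu/2Ld/1B | 2r 1w}
  1. MEM→r4 ⇒ go  {3A/1Mu/1Ld/1B | 1r 0w}
  2. ALU→r3 ⇒ no(WR_PORT)  {3A/1Mu/1Ld/1B | 1r 0w}
  3. ALU→r3 ⇒ no(RD_PORT)  {3A/1Mu/1Ld/1B | 1r 0w}
  4. ALU→r1 ⇒ no(RD_PORT)  {3A/1Mu/1Ld/1B | 1r 0w}
  5. ALU→r6 ⇒ no(RD_PORT)  {3A/1Mu/1Ld/1B | 1r 0w}

reason(slot 4) = RD_PORT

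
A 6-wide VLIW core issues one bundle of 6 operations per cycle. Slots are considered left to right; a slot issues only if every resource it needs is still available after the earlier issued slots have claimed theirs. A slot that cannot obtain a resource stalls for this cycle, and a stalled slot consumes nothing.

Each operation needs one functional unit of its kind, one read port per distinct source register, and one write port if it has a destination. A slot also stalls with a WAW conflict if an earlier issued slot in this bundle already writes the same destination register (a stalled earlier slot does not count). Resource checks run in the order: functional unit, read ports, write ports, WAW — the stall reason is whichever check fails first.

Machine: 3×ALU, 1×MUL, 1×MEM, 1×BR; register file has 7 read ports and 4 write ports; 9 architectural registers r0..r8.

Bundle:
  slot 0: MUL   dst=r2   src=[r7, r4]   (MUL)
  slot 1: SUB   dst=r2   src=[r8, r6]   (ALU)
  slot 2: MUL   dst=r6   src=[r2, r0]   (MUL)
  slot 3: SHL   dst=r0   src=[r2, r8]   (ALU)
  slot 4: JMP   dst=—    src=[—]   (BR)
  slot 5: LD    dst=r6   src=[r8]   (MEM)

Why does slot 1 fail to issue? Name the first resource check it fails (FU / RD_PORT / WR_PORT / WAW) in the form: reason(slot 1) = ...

reason(slot 1) = WAW

#0 MUL src=r7,r4 dispatched  <A:3 Mu:0 Ld:1 B:1 rd:5 wr:3>
#1 ALU src=r8,r6 held:WAW  <A:3 Mu:0 Ld:1 B:1 rd:5 wr:3>
#2 MUL src=r2,r0 held:FU  <A:3 Mu:0 Ld:1 B:1 rd:5 wr:3>
#3 ALU src=r2,r8 dispatched  <A:2 Mu:0 Ld:1 B:1 rd:3 wr:2>
#4 BR src=- dispatched  <A:2 Mu:0 Ld:1 B:0 rd:3 wr:2>
#5 MEM src=r8 dispatched  <A:2 Mu:0 Ld:0 B:0 rd:2 wr:1>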